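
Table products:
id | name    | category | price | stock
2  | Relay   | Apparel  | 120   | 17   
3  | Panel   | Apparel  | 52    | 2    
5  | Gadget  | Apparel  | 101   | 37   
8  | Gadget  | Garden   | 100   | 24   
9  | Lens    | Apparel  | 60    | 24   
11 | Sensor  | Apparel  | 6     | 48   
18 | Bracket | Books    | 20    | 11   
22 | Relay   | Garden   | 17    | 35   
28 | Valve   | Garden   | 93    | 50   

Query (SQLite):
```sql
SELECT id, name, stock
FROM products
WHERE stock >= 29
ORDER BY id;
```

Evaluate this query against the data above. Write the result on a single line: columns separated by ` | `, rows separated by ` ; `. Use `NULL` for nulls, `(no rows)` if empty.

5 | Gadget | 37 ; 11 | Sensor | 48 ; 22 | Relay | 35 ; 28 | Valve | 50

stock >= 29: ids {5, 11, 22, 28}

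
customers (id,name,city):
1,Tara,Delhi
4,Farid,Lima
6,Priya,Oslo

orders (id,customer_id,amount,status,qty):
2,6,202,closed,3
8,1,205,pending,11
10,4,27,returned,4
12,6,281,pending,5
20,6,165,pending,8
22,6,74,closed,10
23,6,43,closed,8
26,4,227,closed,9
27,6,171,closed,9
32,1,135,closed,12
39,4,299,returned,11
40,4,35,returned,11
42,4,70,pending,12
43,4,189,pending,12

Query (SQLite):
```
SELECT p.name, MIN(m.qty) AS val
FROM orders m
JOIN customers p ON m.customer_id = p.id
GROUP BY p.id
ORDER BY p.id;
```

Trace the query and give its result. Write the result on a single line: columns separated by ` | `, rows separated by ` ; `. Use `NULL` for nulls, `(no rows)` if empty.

Join each orders row to its customers via customer_id.
Group joined rows by customers.id; compute MIN(m.qty) per group.
  1: ids {8, 32} → MIN(m.qty)=11
  4: ids {10, 26, 39, 40, 42, 43} → MIN(m.qty)=4
  6: ids {2, 12, 20, 22, 23, 27} → MIN(m.qty)=3

Tara | 11 ; Farid | 4 ; Priya | 3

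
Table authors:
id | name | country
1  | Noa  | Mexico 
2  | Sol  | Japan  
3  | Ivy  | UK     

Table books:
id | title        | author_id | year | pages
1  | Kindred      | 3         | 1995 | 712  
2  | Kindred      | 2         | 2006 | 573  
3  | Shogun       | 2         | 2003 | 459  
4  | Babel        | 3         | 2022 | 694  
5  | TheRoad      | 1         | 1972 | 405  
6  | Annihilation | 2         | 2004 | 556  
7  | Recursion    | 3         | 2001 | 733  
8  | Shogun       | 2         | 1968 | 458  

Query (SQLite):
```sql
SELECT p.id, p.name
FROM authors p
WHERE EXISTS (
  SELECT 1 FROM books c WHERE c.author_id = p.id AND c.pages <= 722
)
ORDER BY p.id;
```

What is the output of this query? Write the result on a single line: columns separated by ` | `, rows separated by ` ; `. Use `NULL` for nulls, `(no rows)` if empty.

1 | Noa ; 2 | Sol ; 3 | Ivy

For each authors row, check whether any books with matching author_id has pages <= 722.
Keep rows where that is true.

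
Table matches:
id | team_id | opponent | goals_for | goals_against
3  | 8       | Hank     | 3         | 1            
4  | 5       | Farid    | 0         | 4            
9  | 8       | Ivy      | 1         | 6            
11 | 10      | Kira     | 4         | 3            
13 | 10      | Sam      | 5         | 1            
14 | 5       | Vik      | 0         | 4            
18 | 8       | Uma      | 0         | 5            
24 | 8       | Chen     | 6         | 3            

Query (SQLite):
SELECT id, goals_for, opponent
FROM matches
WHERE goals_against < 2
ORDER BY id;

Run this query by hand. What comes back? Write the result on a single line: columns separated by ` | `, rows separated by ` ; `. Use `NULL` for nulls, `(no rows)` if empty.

3 | 3 | Hank ; 13 | 5 | Sam

goals_against < 2: ids {3, 13}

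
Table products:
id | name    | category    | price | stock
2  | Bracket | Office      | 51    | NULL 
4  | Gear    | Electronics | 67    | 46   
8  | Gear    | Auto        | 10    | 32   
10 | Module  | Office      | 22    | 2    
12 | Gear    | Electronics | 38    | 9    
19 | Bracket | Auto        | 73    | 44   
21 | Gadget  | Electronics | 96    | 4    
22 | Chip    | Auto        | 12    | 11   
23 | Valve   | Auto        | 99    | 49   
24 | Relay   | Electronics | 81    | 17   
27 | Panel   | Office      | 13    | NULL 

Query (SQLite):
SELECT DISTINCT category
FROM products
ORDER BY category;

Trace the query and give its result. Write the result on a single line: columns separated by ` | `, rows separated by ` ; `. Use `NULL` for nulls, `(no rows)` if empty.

Auto ; Electronics ; Office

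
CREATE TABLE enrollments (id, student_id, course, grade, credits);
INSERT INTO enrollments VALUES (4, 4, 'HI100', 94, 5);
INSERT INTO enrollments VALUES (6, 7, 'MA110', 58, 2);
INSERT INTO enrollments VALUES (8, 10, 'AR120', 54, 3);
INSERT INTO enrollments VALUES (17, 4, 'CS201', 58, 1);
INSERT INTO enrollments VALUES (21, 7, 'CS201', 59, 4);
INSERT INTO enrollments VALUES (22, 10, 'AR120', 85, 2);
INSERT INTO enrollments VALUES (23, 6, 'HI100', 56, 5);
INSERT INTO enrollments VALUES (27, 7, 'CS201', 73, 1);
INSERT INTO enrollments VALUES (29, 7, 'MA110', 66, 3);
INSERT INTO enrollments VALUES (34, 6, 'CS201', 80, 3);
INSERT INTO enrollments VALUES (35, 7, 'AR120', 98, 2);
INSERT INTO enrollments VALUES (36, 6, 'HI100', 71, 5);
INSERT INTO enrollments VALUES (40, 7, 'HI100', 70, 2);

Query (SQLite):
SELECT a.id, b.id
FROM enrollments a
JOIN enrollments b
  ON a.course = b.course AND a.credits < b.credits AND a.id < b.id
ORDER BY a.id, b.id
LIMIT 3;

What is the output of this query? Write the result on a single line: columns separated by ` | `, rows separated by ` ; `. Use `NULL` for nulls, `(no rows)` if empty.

Pairs (a,b) with same course, a.credits < b.credits, a.id < b.id.
course groups: AR120:{8,22,35} CS201:{17,21,27,34} HI100:{4,23,36,40} MA110:{6,29}
Ordered by (a.id, b.id); first 3.

6 | 29 ; 17 | 21 ; 17 | 34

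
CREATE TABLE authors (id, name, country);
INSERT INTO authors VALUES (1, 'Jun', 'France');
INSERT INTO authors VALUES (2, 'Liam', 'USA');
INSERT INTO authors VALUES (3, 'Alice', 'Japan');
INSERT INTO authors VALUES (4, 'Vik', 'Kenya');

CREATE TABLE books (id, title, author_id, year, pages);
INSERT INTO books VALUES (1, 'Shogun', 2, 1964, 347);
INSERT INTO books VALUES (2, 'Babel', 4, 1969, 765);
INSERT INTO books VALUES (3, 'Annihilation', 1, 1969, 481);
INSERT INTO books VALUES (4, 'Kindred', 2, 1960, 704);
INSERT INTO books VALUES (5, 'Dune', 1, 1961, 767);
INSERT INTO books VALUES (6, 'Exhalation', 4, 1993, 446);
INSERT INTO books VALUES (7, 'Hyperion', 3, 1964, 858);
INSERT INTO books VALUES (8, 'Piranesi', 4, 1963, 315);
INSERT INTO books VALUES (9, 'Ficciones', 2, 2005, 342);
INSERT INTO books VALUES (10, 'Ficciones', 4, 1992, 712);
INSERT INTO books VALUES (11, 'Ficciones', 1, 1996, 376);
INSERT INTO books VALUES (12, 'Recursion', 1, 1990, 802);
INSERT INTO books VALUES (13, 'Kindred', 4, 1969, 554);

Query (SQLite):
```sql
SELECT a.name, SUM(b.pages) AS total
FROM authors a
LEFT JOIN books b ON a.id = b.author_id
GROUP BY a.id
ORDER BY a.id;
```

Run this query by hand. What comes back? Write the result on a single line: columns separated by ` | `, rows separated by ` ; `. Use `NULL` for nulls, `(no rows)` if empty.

LEFT JOIN keeps every authors row; unmatched ones get NULL for books columns.
Group by authors.id and compute SUM(b.pages). SUM over an all-NULL group is NULL.
  1: ids {3, 5, 11, 12} → SUM(b.pages)=2426
  2: ids {1, 4, 9} → SUM(b.pages)=1393
  3: ids {7} → SUM(b.pages)=858
  4: ids {2, 6, 8, 10, 13} → SUM(b.pages)=2792

Jun | 2426 ; Liam | 1393 ; Alice | 858 ; Vik | 2792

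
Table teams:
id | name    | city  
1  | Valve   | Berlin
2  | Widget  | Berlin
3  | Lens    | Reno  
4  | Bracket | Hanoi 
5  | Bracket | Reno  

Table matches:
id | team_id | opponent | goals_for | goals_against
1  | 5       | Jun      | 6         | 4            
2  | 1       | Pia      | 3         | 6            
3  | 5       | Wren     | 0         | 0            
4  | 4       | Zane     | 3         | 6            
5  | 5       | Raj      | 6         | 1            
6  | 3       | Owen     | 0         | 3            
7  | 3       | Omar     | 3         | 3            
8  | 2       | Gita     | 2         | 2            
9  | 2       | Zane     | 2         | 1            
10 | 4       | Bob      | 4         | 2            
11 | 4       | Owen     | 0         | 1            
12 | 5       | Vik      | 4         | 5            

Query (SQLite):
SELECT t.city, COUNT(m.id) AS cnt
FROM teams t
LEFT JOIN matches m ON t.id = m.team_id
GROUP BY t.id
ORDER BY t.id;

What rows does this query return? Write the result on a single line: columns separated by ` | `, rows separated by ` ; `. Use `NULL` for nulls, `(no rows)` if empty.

Berlin | 1 ; Berlin | 2 ; Reno | 2 ; Hanoi | 3 ; Reno | 4

LEFT JOIN keeps every teams row; unmatched ones get NULL for matches columns.
Group by teams.id and compute COUNT(m.id). COUNT(col) of an all-NULL group is 0.
  1: ids {2} → COUNT(m.id)=1
  2: ids {8, 9} → COUNT(m.id)=2
  3: ids {6, 7} → COUNT(m.id)=2
  4: ids {4, 10, 11} → COUNT(m.id)=3
  5: ids {1, 3, 5, 12} → COUNT(m.id)=4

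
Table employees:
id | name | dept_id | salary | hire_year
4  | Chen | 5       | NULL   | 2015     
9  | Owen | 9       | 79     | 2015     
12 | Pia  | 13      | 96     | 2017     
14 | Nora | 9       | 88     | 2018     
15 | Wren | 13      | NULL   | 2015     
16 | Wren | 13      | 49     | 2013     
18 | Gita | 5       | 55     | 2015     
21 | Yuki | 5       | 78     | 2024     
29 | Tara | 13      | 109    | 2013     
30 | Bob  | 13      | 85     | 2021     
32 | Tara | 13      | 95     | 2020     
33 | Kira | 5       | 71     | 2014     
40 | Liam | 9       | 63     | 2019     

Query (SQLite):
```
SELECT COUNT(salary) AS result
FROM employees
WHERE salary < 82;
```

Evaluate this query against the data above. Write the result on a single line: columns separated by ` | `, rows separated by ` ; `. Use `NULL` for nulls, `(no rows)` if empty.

Rows where salary < 82 → salary values: [79, 49, 55, 78, 71, 63].
COUNT(salary) counts non-NULL values → 6.

6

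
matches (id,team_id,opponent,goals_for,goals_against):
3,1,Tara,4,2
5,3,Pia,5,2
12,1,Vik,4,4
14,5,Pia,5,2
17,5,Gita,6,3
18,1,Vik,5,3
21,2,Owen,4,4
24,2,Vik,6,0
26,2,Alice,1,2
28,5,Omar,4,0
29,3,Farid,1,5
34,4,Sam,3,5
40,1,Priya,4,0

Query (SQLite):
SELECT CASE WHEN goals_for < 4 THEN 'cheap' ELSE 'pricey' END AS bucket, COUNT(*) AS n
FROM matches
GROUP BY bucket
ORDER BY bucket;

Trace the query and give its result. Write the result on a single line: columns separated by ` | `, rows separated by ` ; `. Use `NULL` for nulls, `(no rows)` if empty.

cheap | 3 ; pricey | 10

Bucket rows by goals_for < 4 → 'cheap' else 'pricey'; count each bucket.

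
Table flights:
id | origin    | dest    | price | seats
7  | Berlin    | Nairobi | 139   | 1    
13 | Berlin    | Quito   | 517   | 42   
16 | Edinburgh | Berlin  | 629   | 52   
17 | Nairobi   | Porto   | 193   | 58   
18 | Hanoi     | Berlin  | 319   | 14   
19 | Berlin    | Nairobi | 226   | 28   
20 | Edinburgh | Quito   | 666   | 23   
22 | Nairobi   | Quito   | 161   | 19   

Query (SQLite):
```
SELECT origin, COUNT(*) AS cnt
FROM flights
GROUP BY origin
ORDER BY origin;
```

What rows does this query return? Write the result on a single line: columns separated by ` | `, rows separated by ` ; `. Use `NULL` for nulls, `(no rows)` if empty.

Berlin | 3 ; Edinburgh | 2 ; Hanoi | 1 ; Nairobi | 2

Partition flights by origin; compute COUNT(*) within each group.
  Berlin: ids {7, 13, 19} → COUNT(*)=3
  Edinburgh: ids {16, 20} → COUNT(*)=2
  Hanoi: ids {18} → COUNT(*)=1
  Nairobi: ids {17, 22} → COUNT(*)=2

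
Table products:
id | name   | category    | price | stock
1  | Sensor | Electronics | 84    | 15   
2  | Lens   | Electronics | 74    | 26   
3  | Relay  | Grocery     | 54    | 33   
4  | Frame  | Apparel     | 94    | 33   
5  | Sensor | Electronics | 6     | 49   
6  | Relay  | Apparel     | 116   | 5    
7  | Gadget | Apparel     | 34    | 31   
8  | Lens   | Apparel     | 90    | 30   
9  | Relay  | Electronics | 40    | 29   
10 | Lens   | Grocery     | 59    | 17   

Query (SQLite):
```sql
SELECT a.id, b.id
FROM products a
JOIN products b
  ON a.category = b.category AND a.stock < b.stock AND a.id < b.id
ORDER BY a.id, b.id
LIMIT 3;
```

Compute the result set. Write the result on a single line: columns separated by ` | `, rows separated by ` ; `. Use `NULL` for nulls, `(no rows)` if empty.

Pairs (a,b) with same category, a.stock < b.stock, a.id < b.id.
category groups: Apparel:{4,6,7,8} Electronics:{1,2,5,9} Grocery:{3,10}
Ordered by (a.id, b.id); first 3.

1 | 2 ; 1 | 5 ; 1 | 9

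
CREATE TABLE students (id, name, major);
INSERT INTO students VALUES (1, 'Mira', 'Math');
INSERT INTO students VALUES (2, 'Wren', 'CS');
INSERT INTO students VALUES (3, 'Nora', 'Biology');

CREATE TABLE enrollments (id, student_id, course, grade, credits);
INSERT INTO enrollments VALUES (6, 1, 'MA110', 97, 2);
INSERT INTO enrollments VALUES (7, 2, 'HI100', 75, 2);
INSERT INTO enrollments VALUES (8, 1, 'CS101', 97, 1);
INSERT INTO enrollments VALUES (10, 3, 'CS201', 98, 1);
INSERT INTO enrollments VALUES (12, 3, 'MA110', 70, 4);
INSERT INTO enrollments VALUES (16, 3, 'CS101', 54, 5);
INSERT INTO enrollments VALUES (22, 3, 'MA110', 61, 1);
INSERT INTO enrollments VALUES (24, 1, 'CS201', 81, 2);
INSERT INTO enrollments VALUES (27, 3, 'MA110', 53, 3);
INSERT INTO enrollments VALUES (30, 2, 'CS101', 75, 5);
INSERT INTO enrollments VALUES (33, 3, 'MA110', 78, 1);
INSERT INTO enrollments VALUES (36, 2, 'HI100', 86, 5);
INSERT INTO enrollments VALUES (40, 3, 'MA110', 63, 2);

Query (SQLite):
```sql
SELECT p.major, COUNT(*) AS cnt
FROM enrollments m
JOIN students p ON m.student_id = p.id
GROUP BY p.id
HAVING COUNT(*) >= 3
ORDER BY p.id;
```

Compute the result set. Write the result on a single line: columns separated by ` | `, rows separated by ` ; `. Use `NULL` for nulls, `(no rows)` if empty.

Join each enrollments row to its students via student_id.
Group joined rows by students.id; compute COUNT(*) per group.
HAVING: keep groups with count ≥ 3.
  1: ids {6, 8, 24} → COUNT(*)=3
  2: ids {7, 30, 36} → COUNT(*)=3
  3: ids {10, 12, 16, 22, 27, 33, 40} → COUNT(*)=7

Math | 3 ; CS | 3 ; Biology | 7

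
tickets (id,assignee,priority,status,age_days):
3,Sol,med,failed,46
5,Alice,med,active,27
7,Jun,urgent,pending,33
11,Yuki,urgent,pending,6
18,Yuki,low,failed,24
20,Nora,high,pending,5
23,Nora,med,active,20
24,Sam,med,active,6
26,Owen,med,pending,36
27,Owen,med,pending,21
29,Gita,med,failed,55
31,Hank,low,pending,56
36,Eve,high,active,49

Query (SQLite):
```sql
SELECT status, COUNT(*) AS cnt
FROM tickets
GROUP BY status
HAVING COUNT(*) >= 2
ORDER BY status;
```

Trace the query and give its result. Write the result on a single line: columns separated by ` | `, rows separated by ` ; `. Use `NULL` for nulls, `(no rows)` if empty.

Partition tickets by status; compute COUNT(*) within each group.
HAVING: keep groups with count ≥ 2.
  active: ids {5, 23, 24, 36} → COUNT(*)=4
  failed: ids {3, 18, 29} → COUNT(*)=3
  pending: ids {7, 11, 20, 26, 27, 31} → COUNT(*)=6

active | 4 ; failed | 3 ; pending | 6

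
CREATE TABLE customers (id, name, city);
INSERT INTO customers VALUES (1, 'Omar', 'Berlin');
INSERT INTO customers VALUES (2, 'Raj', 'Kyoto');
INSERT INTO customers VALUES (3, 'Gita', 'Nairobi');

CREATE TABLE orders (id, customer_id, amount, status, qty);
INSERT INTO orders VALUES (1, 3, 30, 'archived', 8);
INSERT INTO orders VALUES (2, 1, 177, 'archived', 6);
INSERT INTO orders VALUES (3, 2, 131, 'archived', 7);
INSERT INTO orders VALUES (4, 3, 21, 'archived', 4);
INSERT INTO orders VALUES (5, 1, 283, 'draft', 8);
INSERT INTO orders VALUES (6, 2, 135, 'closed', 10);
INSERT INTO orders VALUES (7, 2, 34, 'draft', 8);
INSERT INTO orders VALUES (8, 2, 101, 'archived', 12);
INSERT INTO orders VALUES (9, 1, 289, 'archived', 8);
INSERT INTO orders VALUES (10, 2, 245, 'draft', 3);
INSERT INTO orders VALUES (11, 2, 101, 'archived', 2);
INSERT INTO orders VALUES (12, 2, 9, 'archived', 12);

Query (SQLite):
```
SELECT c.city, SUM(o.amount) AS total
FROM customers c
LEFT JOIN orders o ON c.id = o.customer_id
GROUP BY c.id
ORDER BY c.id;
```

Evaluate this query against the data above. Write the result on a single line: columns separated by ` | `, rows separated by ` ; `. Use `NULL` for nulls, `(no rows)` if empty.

Berlin | 749 ; Kyoto | 756 ; Nairobi | 51

LEFT JOIN keeps every customers row; unmatched ones get NULL for orders columns.
Group by customers.id and compute SUM(o.amount). SUM over an all-NULL group is NULL.
  1: ids {2, 5, 9} → SUM(o.amount)=749
  2: ids {3, 6, 7, 8, 10, 11, 12} → SUM(o.amount)=756
  3: ids {1, 4} → SUM(o.amount)=51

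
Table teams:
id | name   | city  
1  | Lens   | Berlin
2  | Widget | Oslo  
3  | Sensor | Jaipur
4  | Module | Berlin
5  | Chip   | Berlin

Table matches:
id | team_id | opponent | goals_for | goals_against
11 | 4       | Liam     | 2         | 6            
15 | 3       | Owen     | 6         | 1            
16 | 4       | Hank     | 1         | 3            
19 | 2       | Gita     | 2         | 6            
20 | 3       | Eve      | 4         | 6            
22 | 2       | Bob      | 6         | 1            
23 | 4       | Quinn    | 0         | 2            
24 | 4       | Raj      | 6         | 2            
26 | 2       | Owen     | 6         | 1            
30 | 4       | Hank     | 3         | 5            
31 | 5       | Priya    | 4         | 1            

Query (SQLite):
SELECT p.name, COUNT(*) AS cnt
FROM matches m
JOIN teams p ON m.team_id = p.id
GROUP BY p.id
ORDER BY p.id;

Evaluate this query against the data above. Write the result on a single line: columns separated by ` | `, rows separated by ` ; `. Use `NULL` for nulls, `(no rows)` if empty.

Join each matches row to its teams via team_id.
Group joined rows by teams.id; compute COUNT(*) per group.
  2: ids {19, 22, 26} → COUNT(*)=3
  3: ids {15, 20} → COUNT(*)=2
  4: ids {11, 16, 23, 24, 30} → COUNT(*)=5
  5: ids {31} → COUNT(*)=1

Widget | 3 ; Sensor | 2 ; Module | 5 ; Chip | 1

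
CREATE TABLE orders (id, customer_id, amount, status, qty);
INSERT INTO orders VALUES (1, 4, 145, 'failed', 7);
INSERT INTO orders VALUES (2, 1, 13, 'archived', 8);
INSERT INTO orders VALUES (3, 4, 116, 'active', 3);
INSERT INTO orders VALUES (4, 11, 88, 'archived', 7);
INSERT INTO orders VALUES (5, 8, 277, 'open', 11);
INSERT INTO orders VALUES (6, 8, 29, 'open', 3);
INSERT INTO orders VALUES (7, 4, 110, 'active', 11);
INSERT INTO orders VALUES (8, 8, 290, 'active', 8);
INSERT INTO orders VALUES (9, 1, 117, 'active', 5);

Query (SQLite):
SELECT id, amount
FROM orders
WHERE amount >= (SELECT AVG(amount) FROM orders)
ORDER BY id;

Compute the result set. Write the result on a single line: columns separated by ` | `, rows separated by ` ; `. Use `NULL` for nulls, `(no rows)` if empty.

1 | 145 ; 5 | 277 ; 8 | 290

Scalar subquery: AVG(amount) over all orders rows = 131.666667 (≈; comparison uses full precision).
Keep rows where amount >= that value.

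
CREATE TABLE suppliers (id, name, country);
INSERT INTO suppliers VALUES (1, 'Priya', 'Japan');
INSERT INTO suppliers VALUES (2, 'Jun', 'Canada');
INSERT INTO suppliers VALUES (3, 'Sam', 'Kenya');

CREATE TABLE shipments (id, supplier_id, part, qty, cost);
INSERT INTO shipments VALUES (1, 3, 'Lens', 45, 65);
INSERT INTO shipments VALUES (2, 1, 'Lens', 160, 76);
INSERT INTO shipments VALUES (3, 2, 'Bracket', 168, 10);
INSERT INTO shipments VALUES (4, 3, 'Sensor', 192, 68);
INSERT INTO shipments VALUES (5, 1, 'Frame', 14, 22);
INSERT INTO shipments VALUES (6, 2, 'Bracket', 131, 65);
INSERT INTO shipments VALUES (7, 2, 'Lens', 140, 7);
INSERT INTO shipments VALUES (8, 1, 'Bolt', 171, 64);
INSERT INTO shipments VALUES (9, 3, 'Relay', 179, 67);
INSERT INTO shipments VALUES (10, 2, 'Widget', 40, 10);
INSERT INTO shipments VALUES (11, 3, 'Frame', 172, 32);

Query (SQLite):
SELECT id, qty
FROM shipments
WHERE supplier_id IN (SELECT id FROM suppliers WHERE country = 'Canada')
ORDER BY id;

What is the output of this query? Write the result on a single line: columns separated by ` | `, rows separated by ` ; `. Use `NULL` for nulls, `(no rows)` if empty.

Inner query: suppliers.id where country = 'Canada'.
Outer: keep shipments rows whose supplier_id is in that set.
Inner query → {2}

3 | 168 ; 6 | 131 ; 7 | 140 ; 10 | 40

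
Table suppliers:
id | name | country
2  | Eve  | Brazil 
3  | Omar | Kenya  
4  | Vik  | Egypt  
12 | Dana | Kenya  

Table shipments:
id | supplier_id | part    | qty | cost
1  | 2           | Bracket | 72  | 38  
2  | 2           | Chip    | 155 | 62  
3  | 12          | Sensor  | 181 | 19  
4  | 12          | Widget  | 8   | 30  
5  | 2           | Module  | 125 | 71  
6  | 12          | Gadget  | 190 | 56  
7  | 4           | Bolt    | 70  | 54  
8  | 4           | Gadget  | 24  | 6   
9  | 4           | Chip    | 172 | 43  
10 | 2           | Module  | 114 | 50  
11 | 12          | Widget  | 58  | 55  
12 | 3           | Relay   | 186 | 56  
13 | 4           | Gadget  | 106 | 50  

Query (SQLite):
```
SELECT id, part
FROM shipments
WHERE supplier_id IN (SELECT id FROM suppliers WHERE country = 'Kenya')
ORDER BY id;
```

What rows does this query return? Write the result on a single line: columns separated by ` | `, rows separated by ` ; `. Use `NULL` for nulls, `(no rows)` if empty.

Inner query: suppliers.id where country = 'Kenya'.
Outer: keep shipments rows whose supplier_id is in that set.
Inner query → {3, 12}

3 | Sensor ; 4 | Widget ; 6 | Gadget ; 11 | Widget ; 12 | Relay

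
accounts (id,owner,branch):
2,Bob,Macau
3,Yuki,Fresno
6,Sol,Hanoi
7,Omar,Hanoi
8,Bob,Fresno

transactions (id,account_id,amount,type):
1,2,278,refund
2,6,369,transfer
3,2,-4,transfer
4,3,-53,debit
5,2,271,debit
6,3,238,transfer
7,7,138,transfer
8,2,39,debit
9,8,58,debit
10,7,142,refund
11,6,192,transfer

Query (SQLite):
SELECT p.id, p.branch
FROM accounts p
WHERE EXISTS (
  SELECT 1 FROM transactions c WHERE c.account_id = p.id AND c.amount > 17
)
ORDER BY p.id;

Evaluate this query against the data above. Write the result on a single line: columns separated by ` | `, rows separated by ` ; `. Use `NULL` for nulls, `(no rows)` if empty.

2 | Macau ; 3 | Fresno ; 6 | Hanoi ; 7 | Hanoi ; 8 | Fresno

For each accounts row, check whether any transactions with matching account_id has amount > 17.
Keep rows where that is true.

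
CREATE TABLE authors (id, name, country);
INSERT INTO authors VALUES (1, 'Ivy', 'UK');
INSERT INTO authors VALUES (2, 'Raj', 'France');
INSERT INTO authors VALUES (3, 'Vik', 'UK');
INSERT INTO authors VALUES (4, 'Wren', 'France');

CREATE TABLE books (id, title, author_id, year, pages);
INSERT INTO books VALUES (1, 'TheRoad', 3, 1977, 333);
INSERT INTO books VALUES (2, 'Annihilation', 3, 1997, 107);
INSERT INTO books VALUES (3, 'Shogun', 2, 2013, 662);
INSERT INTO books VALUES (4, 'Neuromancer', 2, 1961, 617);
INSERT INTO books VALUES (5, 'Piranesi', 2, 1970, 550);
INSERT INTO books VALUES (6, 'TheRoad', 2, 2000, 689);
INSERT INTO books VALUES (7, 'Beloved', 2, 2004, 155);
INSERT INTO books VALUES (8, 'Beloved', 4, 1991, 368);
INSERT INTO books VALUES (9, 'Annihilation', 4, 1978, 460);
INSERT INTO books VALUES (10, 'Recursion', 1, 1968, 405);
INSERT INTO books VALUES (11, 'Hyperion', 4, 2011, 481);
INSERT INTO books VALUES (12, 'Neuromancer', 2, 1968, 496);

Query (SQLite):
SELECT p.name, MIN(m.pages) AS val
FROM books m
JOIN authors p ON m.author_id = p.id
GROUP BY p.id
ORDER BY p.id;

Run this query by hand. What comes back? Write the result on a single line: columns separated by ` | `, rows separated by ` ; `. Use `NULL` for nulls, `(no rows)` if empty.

Ivy | 405 ; Raj | 155 ; Vik | 107 ; Wren | 368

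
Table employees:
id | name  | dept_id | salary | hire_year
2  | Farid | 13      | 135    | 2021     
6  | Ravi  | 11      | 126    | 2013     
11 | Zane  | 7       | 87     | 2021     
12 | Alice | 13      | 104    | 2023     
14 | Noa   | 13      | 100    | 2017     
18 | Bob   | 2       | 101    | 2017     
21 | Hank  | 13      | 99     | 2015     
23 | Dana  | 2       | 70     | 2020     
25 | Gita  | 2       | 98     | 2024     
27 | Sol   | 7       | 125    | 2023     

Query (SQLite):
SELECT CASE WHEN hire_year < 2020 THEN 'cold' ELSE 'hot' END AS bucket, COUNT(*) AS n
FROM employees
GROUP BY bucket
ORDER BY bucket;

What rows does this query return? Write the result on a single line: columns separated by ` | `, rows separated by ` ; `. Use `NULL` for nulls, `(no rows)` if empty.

Bucket rows by hire_year < 2020 → 'cold' else 'hot'; count each bucket.

cold | 4 ; hot | 6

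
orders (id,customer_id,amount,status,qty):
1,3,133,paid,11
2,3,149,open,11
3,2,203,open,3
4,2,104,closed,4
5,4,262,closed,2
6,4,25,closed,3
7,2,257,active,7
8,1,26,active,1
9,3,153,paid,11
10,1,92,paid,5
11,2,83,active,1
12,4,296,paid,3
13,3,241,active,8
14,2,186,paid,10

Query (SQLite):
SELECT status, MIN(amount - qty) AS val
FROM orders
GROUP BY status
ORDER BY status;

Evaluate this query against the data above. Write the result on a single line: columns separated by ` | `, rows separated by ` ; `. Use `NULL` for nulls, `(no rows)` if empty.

For each row compute amount - qty.
Group by status; take MIN of the expression per group.
  active: ids {7, 8, 11, 13} → MIN(amount - qty)=25
  closed: ids {4, 5, 6} → MIN(amount - qty)=22
  open: ids {2, 3} → MIN(amount - qty)=138
  paid: ids {1, 9, 10, 12, 14} → MIN(amount - qty)=87

active | 25 ; closed | 22 ; open | 138 ; paid | 87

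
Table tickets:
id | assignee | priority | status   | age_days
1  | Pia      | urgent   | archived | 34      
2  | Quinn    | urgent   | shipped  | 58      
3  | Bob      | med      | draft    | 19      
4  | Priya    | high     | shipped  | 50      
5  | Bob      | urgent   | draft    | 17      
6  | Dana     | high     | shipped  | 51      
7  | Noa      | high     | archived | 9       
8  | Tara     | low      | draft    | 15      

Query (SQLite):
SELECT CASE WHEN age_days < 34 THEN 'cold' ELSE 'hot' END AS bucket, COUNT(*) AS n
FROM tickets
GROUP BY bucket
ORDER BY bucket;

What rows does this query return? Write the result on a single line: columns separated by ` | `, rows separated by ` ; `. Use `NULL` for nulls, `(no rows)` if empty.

cold | 4 ; hot | 4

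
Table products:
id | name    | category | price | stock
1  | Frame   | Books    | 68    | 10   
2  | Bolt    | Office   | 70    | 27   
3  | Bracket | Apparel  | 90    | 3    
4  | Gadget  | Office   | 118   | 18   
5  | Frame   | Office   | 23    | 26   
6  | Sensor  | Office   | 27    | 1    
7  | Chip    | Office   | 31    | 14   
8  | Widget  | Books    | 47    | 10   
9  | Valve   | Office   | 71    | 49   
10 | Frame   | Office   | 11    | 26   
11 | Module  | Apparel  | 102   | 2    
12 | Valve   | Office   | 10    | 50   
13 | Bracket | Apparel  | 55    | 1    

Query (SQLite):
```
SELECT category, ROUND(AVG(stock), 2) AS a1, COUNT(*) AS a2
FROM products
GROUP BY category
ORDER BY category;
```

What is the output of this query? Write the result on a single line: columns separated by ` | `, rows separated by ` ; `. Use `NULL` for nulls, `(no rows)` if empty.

Group products by category.
Per group compute: ROUND(AVG(stock), 2), COUNT(*).
  Apparel: ids {3, 11, 13} → ROUND(AVG(stock), 2)=2, COUNT(*)=3
  Books: ids {1, 8} → ROUND(AVG(stock), 2)=10, COUNT(*)=2
  Office: ids {2, 4, 5, 6, 7, 9, 10, 12} → ROUND(AVG(stock), 2)=26.38, COUNT(*)=8

Apparel | 2 | 3 ; Books | 10 | 2 ; Office | 26.38 | 8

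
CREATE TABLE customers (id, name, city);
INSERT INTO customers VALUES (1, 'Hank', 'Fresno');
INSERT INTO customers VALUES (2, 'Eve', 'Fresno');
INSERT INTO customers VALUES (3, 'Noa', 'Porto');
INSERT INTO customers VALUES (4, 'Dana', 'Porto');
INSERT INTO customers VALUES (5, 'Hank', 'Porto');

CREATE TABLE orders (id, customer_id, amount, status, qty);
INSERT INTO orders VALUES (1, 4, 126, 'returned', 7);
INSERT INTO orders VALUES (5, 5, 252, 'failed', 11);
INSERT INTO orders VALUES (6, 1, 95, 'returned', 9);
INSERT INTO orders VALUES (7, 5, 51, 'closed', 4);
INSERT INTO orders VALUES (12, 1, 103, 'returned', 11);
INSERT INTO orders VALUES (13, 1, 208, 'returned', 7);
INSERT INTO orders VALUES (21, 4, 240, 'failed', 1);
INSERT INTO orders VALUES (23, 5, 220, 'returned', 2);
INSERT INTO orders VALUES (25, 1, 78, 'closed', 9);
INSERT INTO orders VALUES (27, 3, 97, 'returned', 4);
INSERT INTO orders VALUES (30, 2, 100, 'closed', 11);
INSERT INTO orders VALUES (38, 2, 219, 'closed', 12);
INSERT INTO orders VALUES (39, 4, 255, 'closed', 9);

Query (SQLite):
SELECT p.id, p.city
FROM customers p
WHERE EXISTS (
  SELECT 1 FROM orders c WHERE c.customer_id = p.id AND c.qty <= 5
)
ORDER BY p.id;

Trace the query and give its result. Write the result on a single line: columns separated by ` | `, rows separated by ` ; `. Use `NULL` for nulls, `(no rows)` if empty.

3 | Porto ; 4 | Porto ; 5 | Porto

For each customers row, check whether any orders with matching customer_id has qty <= 5.
Keep rows where that is true.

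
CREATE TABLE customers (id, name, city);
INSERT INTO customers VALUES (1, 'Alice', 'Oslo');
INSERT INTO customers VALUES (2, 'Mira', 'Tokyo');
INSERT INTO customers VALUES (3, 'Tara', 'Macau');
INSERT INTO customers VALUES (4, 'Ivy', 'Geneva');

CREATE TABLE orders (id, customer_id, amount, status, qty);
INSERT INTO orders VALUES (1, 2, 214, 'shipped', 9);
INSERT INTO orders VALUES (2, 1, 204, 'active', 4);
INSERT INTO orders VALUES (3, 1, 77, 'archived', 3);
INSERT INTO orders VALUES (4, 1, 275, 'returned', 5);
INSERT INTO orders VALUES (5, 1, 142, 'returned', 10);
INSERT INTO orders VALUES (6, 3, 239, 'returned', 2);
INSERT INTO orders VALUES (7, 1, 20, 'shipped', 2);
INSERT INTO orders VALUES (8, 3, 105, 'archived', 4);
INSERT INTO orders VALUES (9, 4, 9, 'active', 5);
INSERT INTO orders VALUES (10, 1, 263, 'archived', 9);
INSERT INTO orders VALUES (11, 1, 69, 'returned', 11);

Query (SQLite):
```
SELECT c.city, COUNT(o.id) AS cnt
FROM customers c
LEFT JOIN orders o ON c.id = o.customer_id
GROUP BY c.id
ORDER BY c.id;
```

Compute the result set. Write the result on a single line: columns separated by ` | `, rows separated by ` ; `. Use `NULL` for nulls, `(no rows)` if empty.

Oslo | 7 ; Tokyo | 1 ; Macau | 2 ; Geneva | 1

LEFT JOIN keeps every customers row; unmatched ones get NULL for orders columns.
Group by customers.id and compute COUNT(o.id). COUNT(col) of an all-NULL group is 0.
  1: ids {2, 3, 4, 5, 7, 10, 11} → COUNT(o.id)=7
  2: ids {1} → COUNT(o.id)=1
  3: ids {6, 8} → COUNT(o.id)=2
  4: ids {9} → COUNT(o.id)=1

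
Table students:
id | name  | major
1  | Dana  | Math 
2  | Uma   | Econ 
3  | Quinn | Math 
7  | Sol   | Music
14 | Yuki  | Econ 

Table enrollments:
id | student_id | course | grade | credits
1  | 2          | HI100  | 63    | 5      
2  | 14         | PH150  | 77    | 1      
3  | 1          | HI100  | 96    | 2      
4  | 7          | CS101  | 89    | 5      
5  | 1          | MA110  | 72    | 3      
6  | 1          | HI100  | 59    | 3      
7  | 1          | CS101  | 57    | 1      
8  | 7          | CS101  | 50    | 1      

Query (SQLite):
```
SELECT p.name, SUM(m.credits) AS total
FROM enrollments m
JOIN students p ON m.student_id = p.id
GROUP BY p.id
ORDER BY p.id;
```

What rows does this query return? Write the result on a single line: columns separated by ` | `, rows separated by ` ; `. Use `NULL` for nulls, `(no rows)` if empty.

Dana | 9 ; Uma | 5 ; Sol | 6 ; Yuki | 1

Join each enrollments row to its students via student_id.
Group joined rows by students.id; compute SUM(m.credits) per group.
  1: ids {3, 5, 6, 7} → SUM(m.credits)=9
  2: ids {1} → SUM(m.credits)=5
  7: ids {4, 8} → SUM(m.credits)=6
  14: ids {2} → SUM(m.credits)=1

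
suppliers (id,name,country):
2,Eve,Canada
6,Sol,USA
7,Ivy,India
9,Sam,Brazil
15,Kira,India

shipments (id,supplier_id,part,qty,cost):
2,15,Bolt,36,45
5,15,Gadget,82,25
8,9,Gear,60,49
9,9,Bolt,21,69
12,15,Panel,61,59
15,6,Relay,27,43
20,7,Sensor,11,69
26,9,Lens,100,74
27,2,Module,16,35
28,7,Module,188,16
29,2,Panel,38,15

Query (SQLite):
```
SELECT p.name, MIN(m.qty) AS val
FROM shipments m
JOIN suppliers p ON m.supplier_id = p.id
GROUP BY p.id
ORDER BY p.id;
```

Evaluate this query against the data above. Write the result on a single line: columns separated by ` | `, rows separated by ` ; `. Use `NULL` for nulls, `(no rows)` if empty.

Join each shipments row to its suppliers via supplier_id.
Group joined rows by suppliers.id; compute MIN(m.qty) per group.
  2: ids {27, 29} → MIN(m.qty)=16
  6: ids {15} → MIN(m.qty)=27
  7: ids {20, 28} → MIN(m.qty)=11
  9: ids {8, 9, 26} → MIN(m.qty)=21
  15: ids {2, 5, 12} → MIN(m.qty)=36

Eve | 16 ; Sol | 27 ; Ivy | 11 ; Sam | 21 ; Kira | 36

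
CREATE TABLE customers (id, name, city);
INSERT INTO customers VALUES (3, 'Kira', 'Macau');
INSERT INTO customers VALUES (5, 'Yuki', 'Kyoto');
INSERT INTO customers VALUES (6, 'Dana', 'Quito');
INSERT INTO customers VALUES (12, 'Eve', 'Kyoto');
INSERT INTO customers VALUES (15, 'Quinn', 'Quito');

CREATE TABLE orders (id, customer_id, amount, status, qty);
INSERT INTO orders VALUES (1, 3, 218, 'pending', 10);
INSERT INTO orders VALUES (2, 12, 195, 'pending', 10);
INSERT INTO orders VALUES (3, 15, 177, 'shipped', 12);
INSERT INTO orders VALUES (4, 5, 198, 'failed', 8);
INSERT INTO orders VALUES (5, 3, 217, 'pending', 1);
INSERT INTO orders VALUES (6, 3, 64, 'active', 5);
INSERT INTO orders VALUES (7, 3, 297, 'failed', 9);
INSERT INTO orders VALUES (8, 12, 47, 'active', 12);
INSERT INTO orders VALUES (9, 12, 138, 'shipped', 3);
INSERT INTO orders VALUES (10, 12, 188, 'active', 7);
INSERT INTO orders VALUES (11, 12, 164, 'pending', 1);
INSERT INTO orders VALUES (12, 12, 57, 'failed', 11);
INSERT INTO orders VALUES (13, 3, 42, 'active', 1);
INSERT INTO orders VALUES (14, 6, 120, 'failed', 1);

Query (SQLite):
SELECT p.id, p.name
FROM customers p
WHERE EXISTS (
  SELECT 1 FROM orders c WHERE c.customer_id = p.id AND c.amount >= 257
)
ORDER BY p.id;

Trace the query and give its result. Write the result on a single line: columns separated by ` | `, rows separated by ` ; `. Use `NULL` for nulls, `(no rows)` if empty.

For each customers row, check whether any orders with matching customer_id has amount >= 257.
Keep rows where that is true.

3 | Kira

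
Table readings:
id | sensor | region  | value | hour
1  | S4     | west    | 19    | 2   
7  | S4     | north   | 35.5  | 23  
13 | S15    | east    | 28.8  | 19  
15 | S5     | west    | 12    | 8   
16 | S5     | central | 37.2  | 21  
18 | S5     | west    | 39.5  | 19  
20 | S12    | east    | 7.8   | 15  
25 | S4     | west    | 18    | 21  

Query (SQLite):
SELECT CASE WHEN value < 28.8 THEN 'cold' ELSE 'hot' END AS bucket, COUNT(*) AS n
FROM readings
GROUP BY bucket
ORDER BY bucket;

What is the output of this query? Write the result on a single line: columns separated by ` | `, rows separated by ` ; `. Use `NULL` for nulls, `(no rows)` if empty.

cold | 4 ; hot | 4

Bucket rows by value < 28.8 → 'cold' else 'hot'; count each bucket.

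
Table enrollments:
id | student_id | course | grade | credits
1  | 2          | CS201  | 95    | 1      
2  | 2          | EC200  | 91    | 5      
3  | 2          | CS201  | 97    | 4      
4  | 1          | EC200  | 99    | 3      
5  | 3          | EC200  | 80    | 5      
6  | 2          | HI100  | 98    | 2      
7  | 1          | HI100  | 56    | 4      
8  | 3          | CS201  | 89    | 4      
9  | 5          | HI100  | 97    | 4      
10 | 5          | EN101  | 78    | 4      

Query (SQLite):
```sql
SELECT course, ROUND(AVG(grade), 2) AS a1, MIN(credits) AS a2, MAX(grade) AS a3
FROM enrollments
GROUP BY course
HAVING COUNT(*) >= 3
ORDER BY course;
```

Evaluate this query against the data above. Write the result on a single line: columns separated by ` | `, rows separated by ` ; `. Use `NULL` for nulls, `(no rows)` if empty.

Group enrollments by course.
Per group compute: ROUND(AVG(grade), 2), MIN(credits), MAX(grade).
HAVING: drop groups with fewer than 3 rows.
  CS201: ids {1, 3, 8} → ROUND(AVG(grade), 2)=93.67, MIN(credits)=1, MAX(grade)=97
  EC200: ids {2, 4, 5} → ROUND(AVG(grade), 2)=90, MIN(credits)=3, MAX(grade)=99
  EN101: ids {10} → ROUND(AVG(grade), 2)=78, MIN(credits)=4, MAX(grade)=78
  HI100: ids {6, 7, 9} → ROUND(AVG(grade), 2)=83.67, MIN(credits)=2, MAX(grade)=98

CS201 | 93.67 | 1 | 97 ; EC200 | 90 | 3 | 99 ; HI100 | 83.67 | 2 | 98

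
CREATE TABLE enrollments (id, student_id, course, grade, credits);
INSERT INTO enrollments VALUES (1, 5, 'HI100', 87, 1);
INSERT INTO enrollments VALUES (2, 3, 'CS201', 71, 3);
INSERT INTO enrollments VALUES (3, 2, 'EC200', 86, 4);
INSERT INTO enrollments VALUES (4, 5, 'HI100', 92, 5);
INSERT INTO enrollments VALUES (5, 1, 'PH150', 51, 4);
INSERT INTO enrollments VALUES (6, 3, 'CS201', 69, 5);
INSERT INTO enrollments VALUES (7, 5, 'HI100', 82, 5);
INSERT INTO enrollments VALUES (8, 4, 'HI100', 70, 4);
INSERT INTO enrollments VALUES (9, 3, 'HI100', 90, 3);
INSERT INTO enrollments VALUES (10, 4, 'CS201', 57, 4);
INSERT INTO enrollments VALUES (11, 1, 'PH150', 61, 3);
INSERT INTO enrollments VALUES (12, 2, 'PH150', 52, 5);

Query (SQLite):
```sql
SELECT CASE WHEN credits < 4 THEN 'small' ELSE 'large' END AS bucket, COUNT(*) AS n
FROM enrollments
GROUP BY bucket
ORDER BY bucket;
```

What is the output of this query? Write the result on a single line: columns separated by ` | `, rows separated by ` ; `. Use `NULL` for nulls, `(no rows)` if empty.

Bucket rows by credits < 4 → 'small' else 'large'; count each bucket.

large | 8 ; small | 4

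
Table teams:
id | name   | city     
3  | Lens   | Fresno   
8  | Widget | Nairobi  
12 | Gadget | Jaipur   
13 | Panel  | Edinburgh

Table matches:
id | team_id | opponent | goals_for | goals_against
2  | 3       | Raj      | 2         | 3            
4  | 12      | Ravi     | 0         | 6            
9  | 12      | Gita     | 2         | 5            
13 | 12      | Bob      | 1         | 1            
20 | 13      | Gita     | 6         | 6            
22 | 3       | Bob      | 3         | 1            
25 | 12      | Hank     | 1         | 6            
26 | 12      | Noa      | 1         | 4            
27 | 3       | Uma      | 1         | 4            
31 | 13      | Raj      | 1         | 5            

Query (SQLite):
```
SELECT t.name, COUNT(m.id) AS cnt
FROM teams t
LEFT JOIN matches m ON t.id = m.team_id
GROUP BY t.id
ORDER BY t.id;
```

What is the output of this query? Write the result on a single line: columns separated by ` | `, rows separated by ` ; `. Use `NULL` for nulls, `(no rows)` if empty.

LEFT JOIN keeps every teams row; unmatched ones get NULL for matches columns.
Group by teams.id and compute COUNT(m.id). COUNT(col) of an all-NULL group is 0.
  3: ids {2, 22, 27} → COUNT(m.id)=3
  8: ids {—} → COUNT(m.id)=0
  12: ids {4, 9, 13, 25, 26} → COUNT(m.id)=5
  13: ids {20, 31} → COUNT(m.id)=2

Lens | 3 ; Widget | 0 ; Gadget | 5 ; Panel | 2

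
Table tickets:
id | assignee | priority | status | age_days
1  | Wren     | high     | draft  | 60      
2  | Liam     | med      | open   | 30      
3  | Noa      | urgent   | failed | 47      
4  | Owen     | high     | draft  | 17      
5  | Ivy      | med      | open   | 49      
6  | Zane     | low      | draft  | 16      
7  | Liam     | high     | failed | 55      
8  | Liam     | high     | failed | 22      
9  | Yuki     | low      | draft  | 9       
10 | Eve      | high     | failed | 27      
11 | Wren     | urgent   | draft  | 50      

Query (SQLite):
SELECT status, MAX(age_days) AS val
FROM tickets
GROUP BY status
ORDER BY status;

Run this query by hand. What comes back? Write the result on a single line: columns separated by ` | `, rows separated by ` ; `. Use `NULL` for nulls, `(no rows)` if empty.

draft | 60 ; failed | 55 ; open | 49

Partition tickets by status; compute MAX(age_days) within each group.
  draft: ids {1, 4, 6, 9, 11} → MAX(age_days)=60
  failed: ids {3, 7, 8, 10} → MAX(age_days)=55
  open: ids {2, 5} → MAX(age_days)=49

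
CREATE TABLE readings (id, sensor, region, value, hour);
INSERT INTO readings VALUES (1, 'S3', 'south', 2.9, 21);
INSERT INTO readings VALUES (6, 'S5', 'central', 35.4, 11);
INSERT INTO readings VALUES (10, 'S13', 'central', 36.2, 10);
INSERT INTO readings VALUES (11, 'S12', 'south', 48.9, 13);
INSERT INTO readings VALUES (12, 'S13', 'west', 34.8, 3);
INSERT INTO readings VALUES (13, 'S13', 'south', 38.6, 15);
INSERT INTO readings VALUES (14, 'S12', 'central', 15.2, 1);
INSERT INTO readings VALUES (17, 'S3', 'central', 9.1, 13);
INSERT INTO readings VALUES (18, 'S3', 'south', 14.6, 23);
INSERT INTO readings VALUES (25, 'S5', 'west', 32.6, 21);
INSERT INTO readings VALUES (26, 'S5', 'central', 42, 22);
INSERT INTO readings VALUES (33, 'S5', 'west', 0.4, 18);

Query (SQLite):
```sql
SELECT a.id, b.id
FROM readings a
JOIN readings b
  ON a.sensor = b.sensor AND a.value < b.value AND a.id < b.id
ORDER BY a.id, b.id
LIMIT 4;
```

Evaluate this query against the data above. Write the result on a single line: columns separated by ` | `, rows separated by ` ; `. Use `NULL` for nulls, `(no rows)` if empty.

1 | 17 ; 1 | 18 ; 6 | 26 ; 10 | 13

Pairs (a,b) with same sensor, a.value < b.value, a.id < b.id.
sensor groups: S12:{11,14} S13:{10,12,13} S3:{1,17,18} S5:{6,25,26,33}
Ordered by (a.id, b.id); first 4.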